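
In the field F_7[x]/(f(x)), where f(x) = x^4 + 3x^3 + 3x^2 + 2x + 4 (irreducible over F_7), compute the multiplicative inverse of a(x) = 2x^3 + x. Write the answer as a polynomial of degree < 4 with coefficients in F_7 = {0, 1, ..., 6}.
a(x)^(-1) ≡ 2x^3 + 4 (mod f(x))

Since f is irreducible over F_7, F_7[x]/(f) is a field and a(x) ≠ 0 has an inverse. Apply the extended Euclidean algorithm to f(x) and a(x) in F_7[x]: f(x) = (4x + 5)·a(x) + (6x^2 + 4x + 4);  a(x) = (5x + 6)·(6x^2 + 4x + 4) + (6x + 4);  (6x^2 + 4x + 4) = (x)·(6x + 4) + (4). The last nonzero remainder is the constant 4 = gcd(f, a) in F_7. Back-substituting through the division chain expresses 4 = s(x)·a(x) + t(x)·f(x) with s(x) ≡ x^3 + 2 (mod f), so (x^3 + 2)·a(x) ≡ 4 (mod f). Multiplying by 4^(-1) ≡ 2 in F_7 gives a(x)^(-1) ≡ 2·(x^3 + 2) ≡ 2x^3 + 4 (mod f). Check: (2x^3 + x)·(2x^3 + 4) = 4x^6 + 2x^4 + x^3 + 4x ≡ 1 (mod x^4 + 3x^3 + 3x^2 + 2x + 4).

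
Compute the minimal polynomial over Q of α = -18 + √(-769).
m_α(x) = x^2 + 36x + 1093

From α + 18 = √(-769), squaring gives (α + 18)^2 = -769, i.e. α^2 + 36α + 324 = -769, so α^2 + 36α + 1093 = 0. The discriminant of x^2 + 36x + 1093 is (36)^2 - 4·(1093) = 1296 - 4372 = -3076, and 4·(-769) is not a perfect square in Q since -769 is squarefree and ≠ 1. Hence x^2 + 36x + 1093 is irreducible over Q and is the minimal polynomial of α.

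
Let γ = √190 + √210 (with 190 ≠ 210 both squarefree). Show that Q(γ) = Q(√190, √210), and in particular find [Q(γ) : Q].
[Q(γ) : Q] = 4 (equivalently, Q(γ) = Q(√190, √210))

Obviously Q(γ) ⊆ Q(√190, √210), and [Q(√190, √210):Q] = 4 (since 190, 210 are distinct squarefree integers > 1 with 39900 not a perfect square). To show equality we compute the minimal polynomial of γ. From γ = √190 + √210: γ^2 = 190 + 2√(39900) + 210 = 400 + 2√(39900), so γ^2 - 400 = 2√(39900); squaring, (γ^2 - 400)^2 = 4·39900, i.e. γ^4 - 800γ^2 + 160000 - 159600 = 0, i.e. γ^4 - 800γ^2 + 400 = 0. So γ is a root of x^4 - 800x^2 + 400. This polynomial is irreducible over Q: it has no rational root (each ±√190 ± √210 is irrational), and any factorization into two quadratics over Q would force √(39900) ∈ Q (pairing opposite roots) or √190, √210 ∈ Q (other pairings), all impossible. Hence [Q(γ):Q] = 4 = [Q(√190, √210):Q], so Q(γ) = Q(√190, √210).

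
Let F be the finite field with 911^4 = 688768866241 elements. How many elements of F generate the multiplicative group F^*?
There are φ(688768866240) = 129313013760 primitive elements

F_q^* is cyclic of order q - 1 = 688768866240. A cyclic group of order m has exactly φ(m) generators. Here m = 688768866240 = 2^6 · 3 · 5 · 7 · 13 · 19 · 29 · 41 · 349, so the number of primitive elements is φ(688768866240) = 129313013760.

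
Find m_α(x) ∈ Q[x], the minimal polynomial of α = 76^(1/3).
m_α(x) = x^3 - 76

α satisfies α^3 = 76, so x^3 - 76 annihilates α. By the rational root test, a rational root p/q (in lowest terms) of x^3 - 76 would satisfy p^3 = 76 q^3, forcing q = 1 and p^3 = 76; but 76 is not a perfect cube, contradiction. A monic cubic over Q with no rational root is irreducible (any nontrivial factorization would include a linear factor). Hence x^3 - 76 is the minimal polynomial of α, and in particular [Q(α):Q] = 3.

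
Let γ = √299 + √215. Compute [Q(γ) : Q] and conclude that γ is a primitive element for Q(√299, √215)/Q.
[Q(γ) : Q] = 4 (equivalently, Q(γ) = Q(√299, √215))

Obviously Q(γ) ⊆ Q(√299, √215), and [Q(√299, √215):Q] = 4 (since 299, 215 are distinct squarefree integers > 1 with 64285 not a perfect square). To show equality we compute the minimal polynomial of γ. From γ = √299 + √215: γ^2 = 299 + 2√(64285) + 215 = 514 + 2√(64285), so γ^2 - 514 = 2√(64285); squaring, (γ^2 - 514)^2 = 4·64285, i.e. γ^4 - 1028γ^2 + 264196 - 257140 = 0, i.e. γ^4 - 1028γ^2 + 7056 = 0. So γ is a root of x^4 - 1028x^2 + 7056. This polynomial is irreducible over Q: it has no rational root (each ±√299 ± √215 is irrational), and any factorization into two quadratics over Q would force √(64285) ∈ Q (pairing opposite roots) or √299, √215 ∈ Q (other pairings), all impossible. Hence [Q(γ):Q] = 4 = [Q(√299, √215):Q], so Q(γ) = Q(√299, √215).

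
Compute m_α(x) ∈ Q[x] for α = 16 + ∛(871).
m_α(x) = x^3 - 48x^2 + 768x - 4967

Set β = α - 16 = ∛(871), so β^3 = 871. Then (α - 16)^3 - 871 = 0, i.e. α is a root of g(x) = (x - 16)^3 - 871 = x^3 - 48x^2 + 768x - 4967. Since g(x) = h(x - 16) where h(x) = x^3 - 871, and h is irreducible over Q (because 871 is not a perfect cube, so h has no rational root, and a monic cubic with no rational root is irreducible), g is also irreducible (irreducibility is preserved under the substitution x → x - 16). Hence m_α(x) = x^3 - 48x^2 + 768x - 4967.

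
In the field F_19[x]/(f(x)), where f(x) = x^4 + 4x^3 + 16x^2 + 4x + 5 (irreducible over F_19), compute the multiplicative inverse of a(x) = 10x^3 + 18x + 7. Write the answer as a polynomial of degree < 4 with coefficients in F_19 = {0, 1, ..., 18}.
a(x)^(-1) ≡ 9x^3 + 10x^2 + 13x + 18 (mod f(x))

Since f is irreducible over F_19, F_19[x]/(f) is a field and a(x) ≠ 0 has an inverse. Apply the extended Euclidean algorithm to f(x) and a(x) in F_19[x]: f(x) = (2x + 8)·a(x) + (18x^2 + 17x + 6);  a(x) = (9x + 1)·(18x^2 + 17x + 6) + (4x + 1);  (18x^2 + 17x + 6) = (14x + 15)·(4x + 1) + (10). The last nonzero remainder is the constant 10 = gcd(f, a) in F_19. Back-substituting through the division chain expresses 10 = s(x)·a(x) + t(x)·f(x) with s(x) ≡ 14x^3 + 5x^2 + 16x + 9 (mod f), so (14x^3 + 5x^2 + 16x + 9)·a(x) ≡ 10 (mod f). Multiplying by 10^(-1) ≡ 2 in F_19 gives a(x)^(-1) ≡ 2·(14x^3 + 5x^2 + 16x + 9) ≡ 9x^3 + 10x^2 + 13x + 18 (mod f). Check: (10x^3 + 18x + 7)·(9x^3 + 10x^2 + 13x + 18) = 14x^6 + 5x^5 + 7x^4 + 5x^3 + 16x + 12 ≡ 1 (mod x^4 + 4x^3 + 16x^2 + 4x + 5).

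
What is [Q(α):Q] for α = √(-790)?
[Q(α):Q] = 2

[Q(α):Q] equals the degree of the minimal polynomial of α. Here α^2 = -790 and x^2 + 790 is irreducible (d = -790 is squarefree, ≠ 1, hence not a square), so deg(m_α) = 2. Thus [Q(α):Q] = 2.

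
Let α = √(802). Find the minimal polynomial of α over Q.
m_α(x) = x^2 - 802

α satisfies α^2 - 802 = 0, so x^2 - 802 annihilates α. Since d = 802 is squarefree and ≠ 1, it is not a perfect square in Q, so x^2 - 802 has no rational root and is therefore irreducible over Q (a degree-2 polynomial over a field is irreducible iff it has no root). Hence m_α(x) = x^2 - 802.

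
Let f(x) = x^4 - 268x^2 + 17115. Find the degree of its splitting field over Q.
[K : Q] = 4

Solving the quadratic in x^2: x^2 = (268 ± √(268^2 - 4·17115))/2 = (268 ± √3364)/2 = (268 ± 58)/2, giving x^2 = 105 or x^2 = 163. So f(x) = (x^2 - 105)(x^2 - 163) and the roots of f are ±√105, ±√163. Hence the splitting field is K = Q(√105, √163). Since 105 and 163 are distinct squarefree integers > 1, their product 17115 is not a perfect square, so √163 ∉ Q(√105). By the tower law [K:Q] = [Q(√105,√163):Q(√105)] · [Q(√105):Q] = 2 · 2 = 4.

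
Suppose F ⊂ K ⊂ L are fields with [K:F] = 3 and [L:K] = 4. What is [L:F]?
[L:F] = 12

The tower law says that for any tower of field extensions F ⊂ K ⊂ L with finite degrees, [L:F] = [L:K] · [K:F]. Here this gives [L:F] = 4 · 3 = 12.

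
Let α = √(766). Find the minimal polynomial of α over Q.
m_α(x) = x^2 - 766

α satisfies α^2 - 766 = 0, so x^2 - 766 annihilates α. Since d = 766 is squarefree and ≠ 1, it is not a perfect square in Q, so x^2 - 766 has no rational root and is therefore irreducible over Q (a degree-2 polynomial over a field is irreducible iff it has no root). Hence m_α(x) = x^2 - 766.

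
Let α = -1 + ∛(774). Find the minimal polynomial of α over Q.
m_α(x) = x^3 + 3x^2 + 3x - 773

Set β = α + 1 = ∛(774), so β^3 = 774. Then (α + 1)^3 - 774 = 0, i.e. α is a root of g(x) = (x + 1)^3 - 774 = x^3 + 3x^2 + 3x - 773. Since g(x) = h(x + 1) where h(x) = x^3 - 774, and h is irreducible over Q (because 774 is not a perfect cube, so h has no rational root, and a monic cubic with no rational root is irreducible), g is also irreducible (irreducibility is preserved under the substitution x → x + 1). Hence m_α(x) = x^3 + 3x^2 + 3x - 773.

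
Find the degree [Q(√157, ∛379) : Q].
[Q(√157, ∛379) : Q] = 6

Let L = Q(√157, ∛379). Since Q(√157) ⊂ L and [Q(√157):Q] = 2, the tower law gives 2 | [L:Q]. Likewise Q(∛379) ⊂ L with [Q(∛379):Q] = 3 (because 379 is not a perfect cube), so 3 | [L:Q]. As gcd(2,3) = 1, [L:Q] is divisible by 6. Conversely L is generated over Q by √157 and ∛379, so [L:Q] ≤ 2·3 = 6. Therefore [Q(√157, ∛379) : Q] = 6.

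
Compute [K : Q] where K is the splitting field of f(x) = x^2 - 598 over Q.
[K : Q] = 2

f(x) = x^2 - 598 factors as (x - √598)(x + √598). The splitting field is K = Q(√598). Since 598 is squarefree and > 1, it is not a perfect square, so x^2 - 598 is irreducible over Q and [Q(√598) : Q] = 2. Hence [K : Q] = 2.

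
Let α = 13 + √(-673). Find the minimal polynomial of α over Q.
m_α(x) = x^2 - 26x + 842

From α - 13 = √(-673), squaring gives (α - 13)^2 = -673, i.e. α^2 - 26α + 169 = -673, so α^2 - 26α + 842 = 0. The discriminant of x^2 - 26x + 842 is (-26)^2 - 4·(842) = 676 - 3368 = -2692, and 4·(-673) is not a perfect square in Q since -673 is squarefree and ≠ 1. Hence x^2 - 26x + 842 is irreducible over Q and is the minimal polynomial of α.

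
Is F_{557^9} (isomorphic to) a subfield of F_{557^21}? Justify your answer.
No: F_{557^9} is not a subfield of F_{557^21}

F_{p^m} embeds in F_{p^n} iff m | n. Here 9 ∤ 21 (since 21 = 2·9 + 3 with remainder 3 ≠ 0), so F_{557^9} is not a subfield of F_{557^21}. Equivalently: if it were, the tower law would give 9 = [F_{557^9}:F_557] dividing [F_{557^21}:F_557] = 21, contradiction.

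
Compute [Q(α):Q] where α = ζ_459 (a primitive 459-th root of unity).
[Q(α):Q] = 288

The minimal polynomial of ζ_459 over Q is the 459-th cyclotomic polynomial Φ_459(x), which is irreducible over Q and has degree φ(459) = 288. Hence [Q(α):Q] = φ(459) = 288.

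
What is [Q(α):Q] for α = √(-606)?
[Q(α):Q] = 2

[Q(α):Q] equals the degree of the minimal polynomial of α. Here α^2 = -606 and x^2 + 606 is irreducible (d = -606 is squarefree, ≠ 1, hence not a square), so deg(m_α) = 2. Thus [Q(α):Q] = 2.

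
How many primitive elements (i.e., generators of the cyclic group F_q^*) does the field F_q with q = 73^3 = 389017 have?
There are φ(389016) = 129600 primitive elements

F_q^* is cyclic of order q - 1 = 389016. A cyclic group of order m has exactly φ(m) generators. Here m = 389016 = 2^3 · 3^3 · 1801, so the number of primitive elements is φ(389016) = 129600.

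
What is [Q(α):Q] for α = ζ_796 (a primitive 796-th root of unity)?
[Q(α):Q] = 396

The minimal polynomial of ζ_796 over Q is the 796-th cyclotomic polynomial Φ_796(x), which is irreducible over Q and has degree φ(796) = 396. Hence [Q(α):Q] = φ(796) = 396.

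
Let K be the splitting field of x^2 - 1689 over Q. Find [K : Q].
[K : Q] = 2

f(x) = x^2 - 1689 factors as (x - √1689)(x + √1689). The splitting field is K = Q(√1689). Since 1689 is squarefree and > 1, it is not a perfect square, so x^2 - 1689 is irreducible over Q and [Q(√1689) : Q] = 2. Hence [K : Q] = 2.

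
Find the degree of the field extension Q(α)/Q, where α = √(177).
[Q(α):Q] = 2

[Q(α):Q] equals the degree of the minimal polynomial of α. Here α^2 = 177 and x^2 - 177 is irreducible (d = 177 is squarefree, ≠ 1, hence not a square), so deg(m_α) = 2. Thus [Q(α):Q] = 2.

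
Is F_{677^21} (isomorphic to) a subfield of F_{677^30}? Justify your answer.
No: F_{677^21} is not a subfield of F_{677^30}

F_{p^m} embeds in F_{p^n} iff m | n. Here 21 ∤ 30 (since 30 = 1·21 + 9 with remainder 9 ≠ 0), so F_{677^21} is not a subfield of F_{677^30}. Equivalently: if it were, the tower law would give 21 = [F_{677^21}:F_677] dividing [F_{677^30}:F_677] = 30, contradiction.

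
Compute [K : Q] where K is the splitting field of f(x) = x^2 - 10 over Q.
[K : Q] = 2

f(x) = x^2 - 10 factors as (x - √10)(x + √10). The splitting field is K = Q(√10). Since 10 is squarefree and > 1, it is not a perfect square, so x^2 - 10 is irreducible over Q and [Q(√10) : Q] = 2. Hence [K : Q] = 2.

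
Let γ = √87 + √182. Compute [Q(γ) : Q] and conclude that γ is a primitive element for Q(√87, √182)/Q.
[Q(γ) : Q] = 4 (equivalently, Q(γ) = Q(√87, √182))

Obviously Q(γ) ⊆ Q(√87, √182), and [Q(√87, √182):Q] = 4 (since 87, 182 are distinct squarefree integers > 1 with 15834 not a perfect square). To show equality we compute the minimal polynomial of γ. From γ = √87 + √182: γ^2 = 87 + 2√(15834) + 182 = 269 + 2√(15834), so γ^2 - 269 = 2√(15834); squaring, (γ^2 - 269)^2 = 4·15834, i.e. γ^4 - 538γ^2 + 72361 - 63336 = 0, i.e. γ^4 - 538γ^2 + 9025 = 0. So γ is a root of x^4 - 538x^2 + 9025. This polynomial is irreducible over Q: it has no rational root (each ±√87 ± √182 is irrational), and any factorization into two quadratics over Q would force √(15834) ∈ Q (pairing opposite roots) or √87, √182 ∈ Q (other pairings), all impossible. Hence [Q(γ):Q] = 4 = [Q(√87, √182):Q], so Q(γ) = Q(√87, √182).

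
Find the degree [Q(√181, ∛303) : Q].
[Q(√181, ∛303) : Q] = 6

Let L = Q(√181, ∛303). Since Q(√181) ⊂ L and [Q(√181):Q] = 2, the tower law gives 2 | [L:Q]. Likewise Q(∛303) ⊂ L with [Q(∛303):Q] = 3 (because 303 is not a perfect cube), so 3 | [L:Q]. As gcd(2,3) = 1, [L:Q] is divisible by 6. Conversely L is generated over Q by √181 and ∛303, so [L:Q] ≤ 2·3 = 6. Therefore [Q(√181, ∛303) : Q] = 6.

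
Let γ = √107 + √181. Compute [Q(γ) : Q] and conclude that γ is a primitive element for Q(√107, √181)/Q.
[Q(γ) : Q] = 4 (equivalently, Q(γ) = Q(√107, √181))

Obviously Q(γ) ⊆ Q(√107, √181), and [Q(√107, √181):Q] = 4 (since 107, 181 are distinct squarefree integers > 1 with 19367 not a perfect square). To show equality we compute the minimal polynomial of γ. From γ = √107 + √181: γ^2 = 107 + 2√(19367) + 181 = 288 + 2√(19367), so γ^2 - 288 = 2√(19367); squaring, (γ^2 - 288)^2 = 4·19367, i.e. γ^4 - 576γ^2 + 82944 - 77468 = 0, i.e. γ^4 - 576γ^2 + 5476 = 0. So γ is a root of x^4 - 576x^2 + 5476. This polynomial is irreducible over Q: it has no rational root (each ±√107 ± √181 is irrational), and any factorization into two quadratics over Q would force √(19367) ∈ Q (pairing opposite roots) or √107, √181 ∈ Q (other pairings), all impossible. Hence [Q(γ):Q] = 4 = [Q(√107, √181):Q], so Q(γ) = Q(√107, √181).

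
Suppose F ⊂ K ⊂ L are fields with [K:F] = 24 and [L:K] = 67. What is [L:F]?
[L:F] = 1608

The tower law says that for any tower of field extensions F ⊂ K ⊂ L with finite degrees, [L:F] = [L:K] · [K:F]. Here this gives [L:F] = 67 · 24 = 1608.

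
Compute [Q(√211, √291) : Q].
[Q(√211, √291) : Q] = 4

[Q(√211):Q] = 2 (min poly x^2 - 211, irreducible since 211 is squarefree > 1). For the top step, suppose √291 ∈ Q(√211), say √291 = c + d√211 with c, d ∈ Q. Squaring: 291 = c^2 + 211d^2 + 2cd√211. Since √211 ∉ Q this forces 2cd = 0. If d = 0 then √291 = c ∈ Q, contradicting 291 squarefree > 1. If c = 0 then 291 = 211d^2, so 211·291 = (211d)^2 is a perfect square in Q — but 211·291 = 61401 is not a perfect square (since 211 and 291 are distinct squarefree integers). Contradiction. Hence √291 ∉ Q(√211), so x^2 - 291 stays irreducible over Q(√211) and [Q(√211, √291) : Q(√211)] = 2. By the tower law, [Q(√211, √291) : Q] = 2 · 2 = 4.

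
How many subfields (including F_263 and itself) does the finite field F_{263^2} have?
F_{263^2} has 2 subfields

The subfields of F_{p^n} are exactly the fields F_{p^d} for d | n (each is the fixed field of the unique index-d subgroup of Gal(F_{p^n}/F_p) ≅ Z/nZ). The divisors of n = 2 are {1, 2}, giving 2 subfields: F_{263^1}, F_{263^2}.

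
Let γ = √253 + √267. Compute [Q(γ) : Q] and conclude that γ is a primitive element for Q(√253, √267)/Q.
[Q(γ) : Q] = 4 (equivalently, Q(γ) = Q(√253, √267))

Obviously Q(γ) ⊆ Q(√253, √267), and [Q(√253, √267):Q] = 4 (since 253, 267 are distinct squarefree integers > 1 with 67551 not a perfect square). To show equality we compute the minimal polynomial of γ. From γ = √253 + √267: γ^2 = 253 + 2√(67551) + 267 = 520 + 2√(67551), so γ^2 - 520 = 2√(67551); squaring, (γ^2 - 520)^2 = 4·67551, i.e. γ^4 - 1040γ^2 + 270400 - 270204 = 0, i.e. γ^4 - 1040γ^2 + 196 = 0. So γ is a root of x^4 - 1040x^2 + 196. This polynomial is irreducible over Q: it has no rational root (each ±√253 ± √267 is irrational), and any factorization into two quadratics over Q would force √(67551) ∈ Q (pairing opposite roots) or √253, √267 ∈ Q (other pairings), all impossible. Hence [Q(γ):Q] = 4 = [Q(√253, √267):Q], so Q(γ) = Q(√253, √267).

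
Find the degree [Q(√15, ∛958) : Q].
[Q(√15, ∛958) : Q] = 6

Let L = Q(√15, ∛958). Since Q(√15) ⊂ L and [Q(√15):Q] = 2, the tower law gives 2 | [L:Q]. Likewise Q(∛958) ⊂ L with [Q(∛958):Q] = 3 (because 958 is not a perfect cube), so 3 | [L:Q]. As gcd(2,3) = 1, [L:Q] is divisible by 6. Conversely L is generated over Q by √15 and ∛958, so [L:Q] ≤ 2·3 = 6. Therefore [Q(√15, ∛958) : Q] = 6.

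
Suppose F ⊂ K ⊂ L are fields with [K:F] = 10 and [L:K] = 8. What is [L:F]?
[L:F] = 80

The tower law says that for any tower of field extensions F ⊂ K ⊂ L with finite degrees, [L:F] = [L:K] · [K:F]. Here this gives [L:F] = 8 · 10 = 80.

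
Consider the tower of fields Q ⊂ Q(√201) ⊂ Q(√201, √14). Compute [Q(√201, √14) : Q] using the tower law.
[Q(√201, √14) : Q] = 4

[Q(√201):Q] = 2 (min poly x^2 - 201, irreducible since 201 is squarefree > 1). For the top step, suppose √14 ∈ Q(√201), say √14 = c + d√201 with c, d ∈ Q. Squaring: 14 = c^2 + 201d^2 + 2cd√201. Since √201 ∉ Q this forces 2cd = 0. If d = 0 then √14 = c ∈ Q, contradicting 14 squarefree > 1. If c = 0 then 14 = 201d^2, so 201·14 = (201d)^2 is a perfect square in Q — but 201·14 = 2814 is not a perfect square (since 201 and 14 are distinct squarefree integers). Contradiction. Hence √14 ∉ Q(√201), so x^2 - 14 stays irreducible over Q(√201) and [Q(√201, √14) : Q(√201)] = 2. By the tower law, [Q(√201, √14) : Q] = 2 · 2 = 4.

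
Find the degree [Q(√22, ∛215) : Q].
[Q(√22, ∛215) : Q] = 6

Let L = Q(√22, ∛215). Since Q(√22) ⊂ L and [Q(√22):Q] = 2, the tower law gives 2 | [L:Q]. Likewise Q(∛215) ⊂ L with [Q(∛215):Q] = 3 (because 215 is not a perfect cube), so 3 | [L:Q]. As gcd(2,3) = 1, [L:Q] is divisible by 6. Conversely L is generated over Q by √22 and ∛215, so [L:Q] ≤ 2·3 = 6. Therefore [Q(√22, ∛215) : Q] = 6.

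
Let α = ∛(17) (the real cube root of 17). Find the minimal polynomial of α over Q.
m_α(x) = x^3 - 17

α satisfies α^3 = 17, so x^3 - 17 annihilates α. By the rational root test, a rational root p/q (in lowest terms) of x^3 - 17 would satisfy p^3 = 17 q^3, forcing q = 1 and p^3 = 17; but 17 is not a perfect cube, contradiction. A monic cubic over Q with no rational root is irreducible (any nontrivial factorization would include a linear factor). Hence x^3 - 17 is the minimal polynomial of α, and in particular [Q(α):Q] = 3.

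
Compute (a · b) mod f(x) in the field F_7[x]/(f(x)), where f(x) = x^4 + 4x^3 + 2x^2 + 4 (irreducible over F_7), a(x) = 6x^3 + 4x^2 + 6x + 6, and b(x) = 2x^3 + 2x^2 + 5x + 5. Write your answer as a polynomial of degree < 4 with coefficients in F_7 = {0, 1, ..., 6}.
a · b ≡ 5x^3 + 4x^2 + 4x + 3 (mod f(x))

Multiply in F_7[x]: a(x)·b(x) = (6x^3 + 4x^2 + 6x + 6)·(2x^3 + 2x^2 + 5x + 5) = 5x^6 + 6x^5 + x^4 + 4x^3 + 6x^2 + 4x + 2. This has degree ≥ 4, so divide by f(x) over F_7: 5x^6 + 6x^5 + x^4 + 4x^3 + 6x^2 + 4x + 2 = (5x^2 + 5)·(x^4 + 4x^3 + 2x^2 + 4) + (5x^3 + 4x^2 + 4x + 3). Hence a·b ≡ 5x^3 + 4x^2 + 4x + 3 (mod f). (F_7[x]/(f) is a field with 7^4 = 2401 elements since f is irreducible of degree 4.)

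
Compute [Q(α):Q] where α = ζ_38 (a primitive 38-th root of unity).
[Q(α):Q] = 18

The minimal polynomial of ζ_38 over Q is the 38-th cyclotomic polynomial Φ_38(x), which is irreducible over Q and has degree φ(38) = 18. Hence [Q(α):Q] = φ(38) = 18.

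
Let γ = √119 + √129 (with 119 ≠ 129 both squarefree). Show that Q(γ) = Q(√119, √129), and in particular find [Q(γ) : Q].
[Q(γ) : Q] = 4 (equivalently, Q(γ) = Q(√119, √129))

Obviously Q(γ) ⊆ Q(√119, √129), and [Q(√119, √129):Q] = 4 (since 119, 129 are distinct squarefree integers > 1 with 15351 not a perfect square). To show equality we compute the minimal polynomial of γ. From γ = √119 + √129: γ^2 = 119 + 2√(15351) + 129 = 248 + 2√(15351), so γ^2 - 248 = 2√(15351); squaring, (γ^2 - 248)^2 = 4·15351, i.e. γ^4 - 496γ^2 + 61504 - 61404 = 0, i.e. γ^4 - 496γ^2 + 100 = 0. So γ is a root of x^4 - 496x^2 + 100. This polynomial is irreducible over Q: it has no rational root (each ±√119 ± √129 is irrational), and any factorization into two quadratics over Q would force √(15351) ∈ Q (pairing opposite roots) or √119, √129 ∈ Q (other pairings), all impossible. Hence [Q(γ):Q] = 4 = [Q(√119, √129):Q], so Q(γ) = Q(√119, √129).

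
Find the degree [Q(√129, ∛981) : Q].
[Q(√129, ∛981) : Q] = 6

Let L = Q(√129, ∛981). Since Q(√129) ⊂ L and [Q(√129):Q] = 2, the tower law gives 2 | [L:Q]. Likewise Q(∛981) ⊂ L with [Q(∛981):Q] = 3 (because 981 is not a perfect cube), so 3 | [L:Q]. As gcd(2,3) = 1, [L:Q] is divisible by 6. Conversely L is generated over Q by √129 and ∛981, so [L:Q] ≤ 2·3 = 6. Therefore [Q(√129, ∛981) : Q] = 6.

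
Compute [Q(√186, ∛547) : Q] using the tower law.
[Q(√186, ∛547) : Q] = 6

Let L = Q(√186, ∛547). Since Q(√186) ⊂ L and [Q(√186):Q] = 2, the tower law gives 2 | [L:Q]. Likewise Q(∛547) ⊂ L with [Q(∛547):Q] = 3 (because 547 is not a perfect cube), so 3 | [L:Q]. As gcd(2,3) = 1, [L:Q] is divisible by 6. Conversely L is generated over Q by √186 and ∛547, so [L:Q] ≤ 2·3 = 6. Therefore [Q(√186, ∛547) : Q] = 6.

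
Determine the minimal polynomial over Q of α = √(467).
m_α(x) = x^2 - 467

α satisfies α^2 - 467 = 0, so x^2 - 467 annihilates α. Since d = 467 is squarefree and ≠ 1, it is not a perfect square in Q, so x^2 - 467 has no rational root and is therefore irreducible over Q (a degree-2 polynomial over a field is irreducible iff it has no root). Hence m_α(x) = x^2 - 467.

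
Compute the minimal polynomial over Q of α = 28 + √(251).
m_α(x) = x^2 - 56x + 533

From α - 28 = √(251), squaring gives (α - 28)^2 = 251, i.e. α^2 - 56α + 784 = 251, so α^2 - 56α + 533 = 0. The discriminant of x^2 - 56x + 533 is (-56)^2 - 4·(533) = 3136 - 2132 = 1004, and 4·(251) is not a perfect square in Q since 251 is squarefree and ≠ 1. Hence x^2 - 56x + 533 is irreducible over Q and is the minimal polynomial of α.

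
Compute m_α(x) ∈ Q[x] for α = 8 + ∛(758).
m_α(x) = x^3 - 24x^2 + 192x - 1270

Set β = α - 8 = ∛(758), so β^3 = 758. Then (α - 8)^3 - 758 = 0, i.e. α is a root of g(x) = (x - 8)^3 - 758 = x^3 - 24x^2 + 192x - 1270. Since g(x) = h(x - 8) where h(x) = x^3 - 758, and h is irreducible over Q (because 758 is not a perfect cube, so h has no rational root, and a monic cubic with no rational root is irreducible), g is also irreducible (irreducibility is preserved under the substitution x → x - 8). Hence m_α(x) = x^3 - 24x^2 + 192x - 1270.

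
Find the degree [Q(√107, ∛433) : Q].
[Q(√107, ∛433) : Q] = 6

Let L = Q(√107, ∛433). Since Q(√107) ⊂ L and [Q(√107):Q] = 2, the tower law gives 2 | [L:Q]. Likewise Q(∛433) ⊂ L with [Q(∛433):Q] = 3 (because 433 is not a perfect cube), so 3 | [L:Q]. As gcd(2,3) = 1, [L:Q] is divisible by 6. Conversely L is generated over Q by √107 and ∛433, so [L:Q] ≤ 2·3 = 6. Therefore [Q(√107, ∛433) : Q] = 6.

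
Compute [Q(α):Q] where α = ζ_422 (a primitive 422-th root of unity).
[Q(α):Q] = 210

The minimal polynomial of ζ_422 over Q is the 422-th cyclotomic polynomial Φ_422(x), which is irreducible over Q and has degree φ(422) = 210. Hence [Q(α):Q] = φ(422) = 210.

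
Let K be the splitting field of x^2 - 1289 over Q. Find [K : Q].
[K : Q] = 2

f(x) = x^2 - 1289 factors as (x - √1289)(x + √1289). The splitting field is K = Q(√1289). Since 1289 is squarefree and > 1, it is not a perfect square, so x^2 - 1289 is irreducible over Q and [Q(√1289) : Q] = 2. Hence [K : Q] = 2.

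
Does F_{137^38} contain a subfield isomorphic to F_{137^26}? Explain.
No: F_{137^26} is not a subfield of F_{137^38}

F_{p^m} embeds in F_{p^n} iff m | n. Here 26 ∤ 38 (since 38 = 1·26 + 12 with remainder 12 ≠ 0), so F_{137^26} is not a subfield of F_{137^38}. Equivalently: if it were, the tower law would give 26 = [F_{137^26}:F_137] dividing [F_{137^38}:F_137] = 38, contradiction.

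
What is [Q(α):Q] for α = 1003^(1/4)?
[Q(α):Q] = 4

α is a root of x^4 - 1003. By Eisenstein's criterion at the prime p = 17 (which divides the constant term 1003 but p^2 = 289 does not, since 1003 is squarefree), x^4 - 1003 is irreducible over Q. Hence [Q(α):Q] = 4.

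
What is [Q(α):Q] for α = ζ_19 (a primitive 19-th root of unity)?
[Q(α):Q] = 18

The minimal polynomial of ζ_19 over Q is the 19-th cyclotomic polynomial Φ_19(x), which is irreducible over Q and has degree φ(19) = 18. Hence [Q(α):Q] = φ(19) = 18.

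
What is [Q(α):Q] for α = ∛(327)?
[Q(α):Q] = 3

The minimal polynomial of α is x^3 - 327, irreducible over Q since 327 is not a perfect cube (so x^3 - 327 has no rational root). Hence [Q(α):Q] = deg(m_α) = 3.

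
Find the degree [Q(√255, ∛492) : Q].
[Q(√255, ∛492) : Q] = 6

Let L = Q(√255, ∛492). Since Q(√255) ⊂ L and [Q(√255):Q] = 2, the tower law gives 2 | [L:Q]. Likewise Q(∛492) ⊂ L with [Q(∛492):Q] = 3 (because 492 is not a perfect cube), so 3 | [L:Q]. As gcd(2,3) = 1, [L:Q] is divisible by 6. Conversely L is generated over Q by √255 and ∛492, so [L:Q] ≤ 2·3 = 6. Therefore [Q(√255, ∛492) : Q] = 6.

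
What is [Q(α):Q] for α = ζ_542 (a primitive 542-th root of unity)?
[Q(α):Q] = 270

The minimal polynomial of ζ_542 over Q is the 542-th cyclotomic polynomial Φ_542(x), which is irreducible over Q and has degree φ(542) = 270. Hence [Q(α):Q] = φ(542) = 270.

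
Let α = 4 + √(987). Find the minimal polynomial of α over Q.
m_α(x) = x^2 - 8x - 971

From α - 4 = √(987), squaring gives (α - 4)^2 = 987, i.e. α^2 - 8α + 16 = 987, so α^2 - 8α - 971 = 0. The discriminant of x^2 - 8x - 971 is (-8)^2 - 4·(-971) = 64 + 3884 = 3948, and 4·(987) is not a perfect square in Q since 987 is squarefree and ≠ 1. Hence x^2 - 8x - 971 is irreducible over Q and is the minimal polynomial of α.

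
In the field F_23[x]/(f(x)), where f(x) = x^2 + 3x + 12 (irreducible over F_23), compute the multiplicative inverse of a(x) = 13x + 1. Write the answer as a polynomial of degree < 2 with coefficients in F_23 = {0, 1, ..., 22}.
a(x)^(-1) ≡ 20x + 16 (mod f(x))

Since f is irreducible over F_23, F_23[x]/(f) is a field and a(x) ≠ 0 has an inverse. Apply the extended Euclidean algorithm to f(x) and a(x) in F_23[x]: f(x) = (16x + 22)·a(x) + (13). The last nonzero remainder is the constant 13 = gcd(f, a) in F_23. Back-substituting through the division chain expresses 13 = s(x)·a(x) + t(x)·f(x) with s(x) ≡ 7x + 1 (mod f), so (7x + 1)·a(x) ≡ 13 (mod f). Multiplying by 13^(-1) ≡ 16 in F_23 gives a(x)^(-1) ≡ 16·(7x + 1) ≡ 20x + 16 (mod f). Check: (13x + 1)·(20x + 16) = 7x^2 + 21x + 16 ≡ 1 (mod x^2 + 3x + 12).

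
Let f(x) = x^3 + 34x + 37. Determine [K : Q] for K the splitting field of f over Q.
[K : Q] = 6

By the rational root test, any rational root of the monic integer polynomial f(x) = x^3 + 34x + 37 must be an integer dividing the constant term 37, i.e. one of ±{1, 37}. Evaluating: f(1) = 72, f(-1) = 2, f(37) = 51948, f(-37) = -51874; none is 0, so f has no rational root and is therefore irreducible over Q (a cubic with no linear factor over a field is irreducible). For an irreducible cubic, the Galois group is A_3 or S_3 according as the discriminant disc(f) = -4a^3 - 27b^2 = -4·(34)^3 - 27·(37)^2 = -194179 is or is not a square in Q. Here disc(f) = -194179 is not a perfect square in Q, so the Galois group of f over Q is not contained in A_3 and must be all of S_3. The splitting field has degree |S_3| = 6 over Q, so [K : Q] = 6.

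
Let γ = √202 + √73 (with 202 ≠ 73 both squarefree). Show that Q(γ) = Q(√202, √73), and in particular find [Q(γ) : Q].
[Q(γ) : Q] = 4 (equivalently, Q(γ) = Q(√202, √73))

Obviously Q(γ) ⊆ Q(√202, √73), and [Q(√202, √73):Q] = 4 (since 202, 73 are distinct squarefree integers > 1 with 14746 not a perfect square). To show equality we compute the minimal polynomial of γ. From γ = √202 + √73: γ^2 = 202 + 2√(14746) + 73 = 275 + 2√(14746), so γ^2 - 275 = 2√(14746); squaring, (γ^2 - 275)^2 = 4·14746, i.e. γ^4 - 550γ^2 + 75625 - 58984 = 0, i.e. γ^4 - 550γ^2 + 16641 = 0. So γ is a root of x^4 - 550x^2 + 16641. This polynomial is irreducible over Q: it has no rational root (each ±√202 ± √73 is irrational), and any factorization into two quadratics over Q would force √(14746) ∈ Q (pairing opposite roots) or √202, √73 ∈ Q (other pairings), all impossible. Hence [Q(γ):Q] = 4 = [Q(√202, √73):Q], so Q(γ) = Q(√202, √73).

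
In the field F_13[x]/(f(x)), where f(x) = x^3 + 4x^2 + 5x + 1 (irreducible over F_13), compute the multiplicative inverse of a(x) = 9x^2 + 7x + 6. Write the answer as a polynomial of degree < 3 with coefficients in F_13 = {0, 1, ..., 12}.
a(x)^(-1) ≡ 6x^2 + 3x + 6 (mod f(x))

Since f is irreducible over F_13, F_13[x]/(f) is a field and a(x) ≠ 0 has an inverse. Apply the extended Euclidean algorithm to f(x) and a(x) in F_13[x]: f(x) = (3x + 1)·a(x) + (6x + 8);  a(x) = (8x + 10)·(6x + 8) + (4). The last nonzero remainder is the constant 4 = gcd(f, a) in F_13. Back-substituting through the division chain expresses 4 = s(x)·a(x) + t(x)·f(x) with s(x) ≡ 11x^2 + 12x + 11 (mod f), so (11x^2 + 12x + 11)·a(x) ≡ 4 (mod f). Multiplying by 4^(-1) ≡ 10 in F_13 gives a(x)^(-1) ≡ 10·(11x^2 + 12x + 11) ≡ 6x^2 + 3x + 6 (mod f). Check: (9x^2 + 7x + 6)·(6x^2 + 3x + 6) = 2x^4 + 4x^3 + 7x^2 + 8x + 10 ≡ 1 (mod x^3 + 4x^2 + 5x + 1).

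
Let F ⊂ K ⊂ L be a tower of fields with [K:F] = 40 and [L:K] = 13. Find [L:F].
[L:F] = 520

The tower law says that for any tower of field extensions F ⊂ K ⊂ L with finite degrees, [L:F] = [L:K] · [K:F]. Here this gives [L:F] = 13 · 40 = 520.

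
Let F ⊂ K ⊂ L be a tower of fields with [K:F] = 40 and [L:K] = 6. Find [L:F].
[L:F] = 240

The tower law says that for any tower of field extensions F ⊂ K ⊂ L with finite degrees, [L:F] = [L:K] · [K:F]. Here this gives [L:F] = 6 · 40 = 240.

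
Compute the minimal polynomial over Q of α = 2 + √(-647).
m_α(x) = x^2 - 4x + 651

From α - 2 = √(-647), squaring gives (α - 2)^2 = -647, i.e. α^2 - 4α + 4 = -647, so α^2 - 4α + 651 = 0. The discriminant of x^2 - 4x + 651 is (-4)^2 - 4·(651) = 16 - 2604 = -2588, and 4·(-647) is not a perfect square in Q since -647 is squarefree and ≠ 1. Hence x^2 - 4x + 651 is irreducible over Q and is the minimal polynomial of α.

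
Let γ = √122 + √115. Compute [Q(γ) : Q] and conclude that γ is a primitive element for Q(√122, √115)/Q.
[Q(γ) : Q] = 4 (equivalently, Q(γ) = Q(√122, √115))

Obviously Q(γ) ⊆ Q(√122, √115), and [Q(√122, √115):Q] = 4 (since 122, 115 are distinct squarefree integers > 1 with 14030 not a perfect square). To show equality we compute the minimal polynomial of γ. From γ = √122 + √115: γ^2 = 122 + 2√(14030) + 115 = 237 + 2√(14030), so γ^2 - 237 = 2√(14030); squaring, (γ^2 - 237)^2 = 4·14030, i.e. γ^4 - 474γ^2 + 56169 - 56120 = 0, i.e. γ^4 - 474γ^2 + 49 = 0. So γ is a root of x^4 - 474x^2 + 49. This polynomial is irreducible over Q: it has no rational root (each ±√122 ± √115 is irrational), and any factorization into two quadratics over Q would force √(14030) ∈ Q (pairing opposite roots) or √122, √115 ∈ Q (other pairings), all impossible. Hence [Q(γ):Q] = 4 = [Q(√122, √115):Q], so Q(γ) = Q(√122, √115).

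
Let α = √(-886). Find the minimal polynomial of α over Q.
m_α(x) = x^2 + 886

α satisfies α^2 + 886 = 0, so x^2 + 886 annihilates α. Since d = -886 is squarefree and ≠ 1, it is not a perfect square in Q, so x^2 + 886 has no rational root and is therefore irreducible over Q (a degree-2 polynomial over a field is irreducible iff it has no root). Hence m_α(x) = x^2 + 886.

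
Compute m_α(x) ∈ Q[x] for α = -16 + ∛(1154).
m_α(x) = x^3 + 48x^2 + 768x + 2942

Set β = α + 16 = ∛(1154), so β^3 = 1154. Then (α + 16)^3 - 1154 = 0, i.e. α is a root of g(x) = (x + 16)^3 - 1154 = x^3 + 48x^2 + 768x + 2942. Since g(x) = h(x + 16) where h(x) = x^3 - 1154, and h is irreducible over Q (because 1154 is not a perfect cube, so h has no rational root, and a monic cubic with no rational root is irreducible), g is also irreducible (irreducibility is preserved under the substitution x → x + 16). Hence m_α(x) = x^3 + 48x^2 + 768x + 2942.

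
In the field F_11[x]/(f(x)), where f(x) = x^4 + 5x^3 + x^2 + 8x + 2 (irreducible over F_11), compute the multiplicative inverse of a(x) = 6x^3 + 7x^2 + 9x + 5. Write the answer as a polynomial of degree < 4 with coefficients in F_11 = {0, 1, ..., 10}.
a(x)^(-1) ≡ 2x^3 + 3x^2 + 10x + 3 (mod f(x))

Since f is irreducible over F_11, F_11[x]/(f) is a field and a(x) ≠ 0 has an inverse. Apply the extended Euclidean algorithm to f(x) and a(x) in F_11[x]: f(x) = (2x + 4)·a(x) + (10x^2 + 6x + 4);  a(x) = (5x + 1)·(10x^2 + 6x + 4) + (5x + 1);  (10x^2 + 6x + 4) = (2x + 3)·(5x + 1) + (1). The last nonzero remainder is the constant 1 = gcd(f, a) in F_11. Back-substituting through the division chain expresses 1 = s(x)·a(x) + t(x)·f(x) with s(x) ≡ 2x^3 + 3x^2 + 10x + 3 (mod f), so a(x)^(-1) ≡ s(x) = 2x^3 + 3x^2 + 10x + 3 (mod f). Check: (6x^3 + 7x^2 + 9x + 5)·(2x^3 + 3x^2 + 10x + 3) = x^6 + 10x^5 + 4x^3 + 5x^2 + 4 ≡ 1 (mod x^4 + 5x^3 + x^2 + 8x + 2).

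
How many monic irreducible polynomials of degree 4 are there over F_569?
There are 26205215340 monic irreducible polynomials of degree 4 over F_569

Each element of F_{569^4} that lies in no proper subfield is a root of exactly one monic irreducible of degree 4 over F_569, and each such polynomial has 4 distinct roots in F_{569^4}. By Möbius inversion the count is N_569(4) = (1/4) Σ_{d|4} μ(4/d) · 569^d = (1/4)(μ(4)·569^1 + μ(2)·569^2 + μ(1)·569^4) = 104820861360/4 = 26205215340.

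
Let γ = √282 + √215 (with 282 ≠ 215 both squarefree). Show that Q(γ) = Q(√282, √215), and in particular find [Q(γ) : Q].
[Q(γ) : Q] = 4 (equivalently, Q(γ) = Q(√282, √215))

Obviously Q(γ) ⊆ Q(√282, √215), and [Q(√282, √215):Q] = 4 (since 282, 215 are distinct squarefree integers > 1 with 60630 not a perfect square). To show equality we compute the minimal polynomial of γ. From γ = √282 + √215: γ^2 = 282 + 2√(60630) + 215 = 497 + 2√(60630), so γ^2 - 497 = 2√(60630); squaring, (γ^2 - 497)^2 = 4·60630, i.e. γ^4 - 994γ^2 + 247009 - 242520 = 0, i.e. γ^4 - 994γ^2 + 4489 = 0. So γ is a root of x^4 - 994x^2 + 4489. This polynomial is irreducible over Q: it has no rational root (each ±√282 ± √215 is irrational), and any factorization into two quadratics over Q would force √(60630) ∈ Q (pairing opposite roots) or √282, √215 ∈ Q (other pairings), all impossible. Hence [Q(γ):Q] = 4 = [Q(√282, √215):Q], so Q(γ) = Q(√282, √215).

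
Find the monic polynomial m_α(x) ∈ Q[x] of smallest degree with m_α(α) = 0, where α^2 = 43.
m_α(x) = x^2 - 43

α satisfies α^2 - 43 = 0, so x^2 - 43 annihilates α. Since d = 43 is squarefree and ≠ 1, it is not a perfect square in Q, so x^2 - 43 has no rational root and is therefore irreducible over Q (a degree-2 polynomial over a field is irreducible iff it has no root). Hence m_α(x) = x^2 - 43.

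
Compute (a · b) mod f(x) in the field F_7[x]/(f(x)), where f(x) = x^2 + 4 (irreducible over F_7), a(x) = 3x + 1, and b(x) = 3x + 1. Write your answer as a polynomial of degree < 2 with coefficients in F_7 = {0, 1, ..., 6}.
a · b ≡ 6x (mod f(x))

Multiply in F_7[x]: a(x)·b(x) = (3x + 1)·(3x + 1) = 2x^2 + 6x + 1. This has degree ≥ 2, so divide by f(x) over F_7: 2x^2 + 6x + 1 = (2)·(x^2 + 4) + (6x). Hence a·b ≡ 6x (mod f). (F_7[x]/(f) is a field with 7^2 = 49 elements since f is irreducible of degree 2.)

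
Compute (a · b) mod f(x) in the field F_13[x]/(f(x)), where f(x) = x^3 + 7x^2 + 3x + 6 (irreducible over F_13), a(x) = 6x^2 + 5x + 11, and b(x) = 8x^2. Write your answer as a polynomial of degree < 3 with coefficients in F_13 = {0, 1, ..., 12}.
a · b ≡ x^2 + 2x + 8 (mod f(x))

Multiply in F_13[x]: a(x)·b(x) = (6x^2 + 5x + 11)·(8x^2) = 9x^4 + x^3 + 10x^2. This has degree ≥ 3, so divide by f(x) over F_13: 9x^4 + x^3 + 10x^2 = (9x + 3)·(x^3 + 7x^2 + 3x + 6) + (x^2 + 2x + 8). Hence a·b ≡ x^2 + 2x + 8 (mod f). (F_13[x]/(f) is a field with 13^3 = 2197 elements since f is irreducible of degree 3.)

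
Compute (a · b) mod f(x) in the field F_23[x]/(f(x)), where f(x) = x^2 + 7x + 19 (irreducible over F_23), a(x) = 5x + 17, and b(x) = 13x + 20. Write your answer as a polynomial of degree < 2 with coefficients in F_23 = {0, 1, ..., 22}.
a · b ≡ 4x + 2 (mod f(x))

Multiply in F_23[x]: a(x)·b(x) = (5x + 17)·(13x + 20) = 19x^2 + 22x + 18. This has degree ≥ 2, so divide by f(x) over F_23: 19x^2 + 22x + 18 = (19)·(x^2 + 7x + 19) + (4x + 2). Hence a·b ≡ 4x + 2 (mod f). (F_23[x]/(f) is a field with 23^2 = 529 elements since f is irreducible of degree 2.)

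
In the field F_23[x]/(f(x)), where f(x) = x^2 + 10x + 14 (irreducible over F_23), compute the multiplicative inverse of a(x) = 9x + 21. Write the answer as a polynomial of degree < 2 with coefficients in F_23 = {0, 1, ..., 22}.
a(x)^(-1) ≡ 2x (mod f(x))

Since f is irreducible over F_23, F_23[x]/(f) is a field and a(x) ≠ 0 has an inverse. Apply the extended Euclidean algorithm to f(x) and a(x) in F_23[x]: f(x) = (18x)·a(x) + (14). The last nonzero remainder is the constant 14 = gcd(f, a) in F_23. Back-substituting through the division chain expresses 14 = s(x)·a(x) + t(x)·f(x) with s(x) ≡ 5x (mod f), so (5x)·a(x) ≡ 14 (mod f). Multiplying by 14^(-1) ≡ 5 in F_23 gives a(x)^(-1) ≡ 5·(5x) ≡ 2x (mod f). Check: (9x + 21)·(2x) = 18x^2 + 19x ≡ 1 (mod x^2 + 10x + 14).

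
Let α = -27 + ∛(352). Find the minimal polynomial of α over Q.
m_α(x) = x^3 + 81x^2 + 2187x + 19331

Set β = α + 27 = ∛(352), so β^3 = 352. Then (α + 27)^3 - 352 = 0, i.e. α is a root of g(x) = (x + 27)^3 - 352 = x^3 + 81x^2 + 2187x + 19331. Since g(x) = h(x + 27) where h(x) = x^3 - 352, and h is irreducible over Q (because 352 is not a perfect cube, so h has no rational root, and a monic cubic with no rational root is irreducible), g is also irreducible (irreducibility is preserved under the substitution x → x + 27). Hence m_α(x) = x^3 + 81x^2 + 2187x + 19331.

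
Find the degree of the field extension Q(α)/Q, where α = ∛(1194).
[Q(α):Q] = 3

The minimal polynomial of α is x^3 - 1194, irreducible over Q since 1194 is not a perfect cube (so x^3 - 1194 has no rational root). Hence [Q(α):Q] = deg(m_α) = 3.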